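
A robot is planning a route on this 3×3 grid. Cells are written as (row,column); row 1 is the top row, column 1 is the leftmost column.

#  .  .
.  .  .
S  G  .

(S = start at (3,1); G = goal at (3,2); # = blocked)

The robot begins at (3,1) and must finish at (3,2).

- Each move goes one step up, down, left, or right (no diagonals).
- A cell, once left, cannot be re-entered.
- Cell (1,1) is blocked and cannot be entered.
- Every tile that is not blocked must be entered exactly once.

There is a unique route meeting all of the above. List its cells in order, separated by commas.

Need to visit all 8 open cells exactly once, starting at (3,1) and ending at (3,2).
Route from (3,1): up to (2,1), right to (2,2), up to (1,2), right to (1,3), 2× down (reaching (3,3)), left to (3,2) — 7 moves in all.
Check: all 8 open cells covered.

(3,1), (2,1), (2,2), (1,2), (1,3), (2,3), (3,3), (3,2)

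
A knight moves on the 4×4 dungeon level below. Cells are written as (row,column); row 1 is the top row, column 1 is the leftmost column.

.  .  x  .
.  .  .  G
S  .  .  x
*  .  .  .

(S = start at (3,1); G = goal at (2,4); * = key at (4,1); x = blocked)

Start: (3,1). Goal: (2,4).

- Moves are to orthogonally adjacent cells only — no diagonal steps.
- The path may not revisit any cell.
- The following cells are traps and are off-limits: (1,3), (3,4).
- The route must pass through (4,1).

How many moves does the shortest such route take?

Any route passes through (4,1) somewhere between (3,1) and (2,4). Summing Manhattan distances along the two legs ((3,1) → (4,1) → (2,4)) gives a lower bound of 1 + 5 = 6 moves.
A route of 6 moves achieves this: (3,1) → (4,1) → (4,2) → (3,2) → (2,2) → (2,3) → (2,4).
Since 6 matches the lower bound, it is optimal.

6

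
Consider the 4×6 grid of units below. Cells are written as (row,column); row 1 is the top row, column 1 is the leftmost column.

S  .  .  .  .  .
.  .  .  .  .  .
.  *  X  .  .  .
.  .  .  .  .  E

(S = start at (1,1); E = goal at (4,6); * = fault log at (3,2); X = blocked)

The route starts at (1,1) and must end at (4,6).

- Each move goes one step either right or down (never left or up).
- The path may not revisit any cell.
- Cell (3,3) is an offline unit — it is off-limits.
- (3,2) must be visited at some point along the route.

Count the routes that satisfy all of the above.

A right/down-only route from (1,1) to (4,6) makes exactly 3 down-moves and 5 right-moves in some order.
With no other constraints that would be C(8,3) = 56 routes.
Split at (3,2) and multiply the segment counts (each segment already excludes blocked cells): (1,1)→(3,2): 3; (3,2)→(4,6): 1; product = 3.
That gives 3 routes.

3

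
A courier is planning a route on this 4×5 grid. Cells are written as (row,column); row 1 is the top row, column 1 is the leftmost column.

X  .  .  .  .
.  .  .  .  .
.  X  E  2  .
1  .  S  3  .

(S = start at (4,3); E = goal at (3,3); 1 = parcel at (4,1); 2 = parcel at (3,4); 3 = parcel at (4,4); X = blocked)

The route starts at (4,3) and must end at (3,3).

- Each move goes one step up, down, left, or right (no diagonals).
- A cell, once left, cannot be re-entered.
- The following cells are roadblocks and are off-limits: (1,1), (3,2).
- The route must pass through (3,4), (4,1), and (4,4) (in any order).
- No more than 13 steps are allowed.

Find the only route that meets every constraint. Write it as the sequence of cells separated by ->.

The budget equals the shortest possible length, so every move has to be on a shortest route through the required cells.
Route from (4,3): 2× left (reaching (4,1)), 2× up (reaching (2,1)), 4× right (reaching (2,5)), 2× down (reaching (4,5)), left to (4,4), up to (3,4), left to (3,3) — 13 moves in all.
Check: all required cells visited; 13 ≤ 13 moves.

(4,3) -> (4,2) -> (4,1) -> (3,1) -> (2,1) -> (2,2) -> (2,3) -> (2,4) -> (2,5) -> (3,5) -> (4,5) -> (4,4) -> (3,4) -> (3,3)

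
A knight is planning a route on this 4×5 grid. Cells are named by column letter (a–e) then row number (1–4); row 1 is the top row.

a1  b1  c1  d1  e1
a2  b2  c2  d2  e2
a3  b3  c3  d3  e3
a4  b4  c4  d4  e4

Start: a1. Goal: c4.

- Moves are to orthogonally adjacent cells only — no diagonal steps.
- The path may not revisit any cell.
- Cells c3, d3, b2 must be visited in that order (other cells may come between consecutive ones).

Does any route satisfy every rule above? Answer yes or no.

One route that works: a1 → a2 → a3 → b3 → c3 → d3 → d2 → c2 → b2 → b1 → c1 → d1 → e1 → e2 → e3 → e4 → d4 → c4.

yes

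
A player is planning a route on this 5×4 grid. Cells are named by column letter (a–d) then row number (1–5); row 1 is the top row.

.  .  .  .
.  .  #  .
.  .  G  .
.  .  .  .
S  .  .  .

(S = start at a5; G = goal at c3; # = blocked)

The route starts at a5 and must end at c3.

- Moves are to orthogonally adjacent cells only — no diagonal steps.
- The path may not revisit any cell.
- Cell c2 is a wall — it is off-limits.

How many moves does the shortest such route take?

The Manhattan distance from a5 to c3 is |5−3| + |1−3| = 4, so at least 4 moves are needed.
A route of 4 moves achieves this: a5 → a4 → a3 → b3 → c3.
Since 4 matches the lower bound, it is optimal.

4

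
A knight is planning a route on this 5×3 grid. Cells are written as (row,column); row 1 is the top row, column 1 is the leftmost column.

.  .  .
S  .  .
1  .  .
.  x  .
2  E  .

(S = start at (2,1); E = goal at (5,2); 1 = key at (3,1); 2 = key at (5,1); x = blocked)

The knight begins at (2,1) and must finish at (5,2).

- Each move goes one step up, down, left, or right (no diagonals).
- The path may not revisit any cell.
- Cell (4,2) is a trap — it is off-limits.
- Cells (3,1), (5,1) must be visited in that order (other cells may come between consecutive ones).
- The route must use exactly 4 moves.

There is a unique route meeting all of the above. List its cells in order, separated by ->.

The waypoints must appear in the order (3,1), (5,1), with no cell reused.
Route from (2,1): 3× down (reaching (5,1)), right to (5,2) — 4 moves in all.
Check: order respected (1 at step 1, 2 at step 3); 4 moves as required.

(2,1) -> (3,1) -> (4,1) -> (5,1) -> (5,2)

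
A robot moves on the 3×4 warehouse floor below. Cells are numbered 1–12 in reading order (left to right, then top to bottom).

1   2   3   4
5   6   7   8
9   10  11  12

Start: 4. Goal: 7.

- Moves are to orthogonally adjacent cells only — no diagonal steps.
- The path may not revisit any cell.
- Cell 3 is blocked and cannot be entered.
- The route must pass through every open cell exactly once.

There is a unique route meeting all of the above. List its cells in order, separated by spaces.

Need to visit all 11 open cells exactly once, starting at 4 and ending at 7.
Cell 2 has only two open neighbours (6 and 1), so the path must pass straight through it: one of those is the cell it's entered from and the other is where it exits.
Route from 4: down 2 to 12, left 3 to 9, up 2 to 1, right 1 to 2, down 1 to 6, right 1 to 7 — 10 moves in all.
Check: all 11 open cells covered.

4 8 12 11 10 9 5 1 2 6 7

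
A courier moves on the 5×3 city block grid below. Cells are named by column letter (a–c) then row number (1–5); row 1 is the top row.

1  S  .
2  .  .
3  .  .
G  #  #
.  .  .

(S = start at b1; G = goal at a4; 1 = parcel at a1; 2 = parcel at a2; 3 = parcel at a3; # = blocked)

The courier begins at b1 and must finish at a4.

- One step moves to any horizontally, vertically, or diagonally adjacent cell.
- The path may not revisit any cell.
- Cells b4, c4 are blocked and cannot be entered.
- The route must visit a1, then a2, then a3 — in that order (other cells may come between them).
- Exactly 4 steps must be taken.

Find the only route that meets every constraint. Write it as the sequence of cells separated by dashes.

The waypoints must appear in the order a1, a2, a3, with no cell reused.
Route from b1: left to a1, 3× down (reaching a4) — 4 moves in all.
Check: order respected (1 at step 1, 2 at step 2, 3 at step 3); 4 moves as required.

b1 - a1 - a2 - a3 - a4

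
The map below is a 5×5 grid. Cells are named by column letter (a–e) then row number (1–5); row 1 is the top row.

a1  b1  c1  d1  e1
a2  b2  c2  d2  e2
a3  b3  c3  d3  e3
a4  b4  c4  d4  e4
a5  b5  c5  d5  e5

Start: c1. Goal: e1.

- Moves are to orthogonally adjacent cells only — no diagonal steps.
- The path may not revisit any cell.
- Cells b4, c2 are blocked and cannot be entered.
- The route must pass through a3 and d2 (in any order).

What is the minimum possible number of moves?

Any route passes through a3 and d2 in some order between c1 and e1. Summing Manhattan distances along each leg and taking the cheapest ordering (c1 → a3 → d2 → e1) gives a lower bound of 4 + 4 + 2 = 10 moves.
A route of 10 moves achieves this: c1 → b1 → b2 → a2 → a3 → b3 → c3 → d3 → d2 → d1 → e1.
Since 10 matches the lower bound, it is optimal.

10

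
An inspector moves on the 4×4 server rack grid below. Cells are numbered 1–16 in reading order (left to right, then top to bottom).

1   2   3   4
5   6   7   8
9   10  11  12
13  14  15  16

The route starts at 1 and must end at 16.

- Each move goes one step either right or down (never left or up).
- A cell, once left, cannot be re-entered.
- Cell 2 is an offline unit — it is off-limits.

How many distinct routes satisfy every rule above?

A right/down-only route from 1 to 16 makes exactly 3 down-moves and 3 right-moves in some order.
With no other constraints that would be C(6,3) = 20 routes.
Subtract routes through each blocked cell (inclusion–exclusion for overlaps): − through 2: 10 → 10.
That gives 10 routes.

10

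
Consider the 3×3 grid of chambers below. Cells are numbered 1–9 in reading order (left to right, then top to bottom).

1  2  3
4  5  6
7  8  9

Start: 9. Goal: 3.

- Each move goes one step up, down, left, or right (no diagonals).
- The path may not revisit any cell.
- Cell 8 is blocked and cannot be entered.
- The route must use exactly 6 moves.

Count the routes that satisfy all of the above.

Need simple routes of exactly 6 moves from 9 to 3 (Manhattan distance 2, so 2 moves are spent on a detour and 2 undoing it).
Enumerating: 9 6 5 4 1 2 3.
That gives 1 route.

1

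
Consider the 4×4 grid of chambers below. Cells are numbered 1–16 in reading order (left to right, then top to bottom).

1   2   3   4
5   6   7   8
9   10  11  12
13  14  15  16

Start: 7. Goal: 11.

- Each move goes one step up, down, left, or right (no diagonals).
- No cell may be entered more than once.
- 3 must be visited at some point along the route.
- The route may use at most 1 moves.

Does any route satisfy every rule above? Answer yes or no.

Even ignoring the no-revisit rule, getting from 7 to 11 via 3 needs at least 1 + 2 = 3 moves (Manhattan distance per leg), which exceeds the 1-move limit.

no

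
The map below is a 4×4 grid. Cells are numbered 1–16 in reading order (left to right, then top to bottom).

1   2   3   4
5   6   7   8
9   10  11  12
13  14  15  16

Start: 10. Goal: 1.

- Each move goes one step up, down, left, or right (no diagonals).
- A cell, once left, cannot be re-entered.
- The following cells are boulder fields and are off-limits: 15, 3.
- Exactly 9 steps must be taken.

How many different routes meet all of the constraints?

Need simple routes of exactly 9 moves from 10 to 1 (Manhattan distance 3, so 3 moves are spent on a detour and 3 undoing it).
No route satisfies every constraint, so the count is 0.

0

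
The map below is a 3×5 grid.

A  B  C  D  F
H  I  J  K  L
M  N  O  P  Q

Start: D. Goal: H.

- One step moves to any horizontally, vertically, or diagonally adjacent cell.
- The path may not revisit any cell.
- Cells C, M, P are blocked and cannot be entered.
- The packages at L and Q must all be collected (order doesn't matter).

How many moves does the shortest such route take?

Any route passes through L and Q in some order between D and H. Summing Chebyshev distances along each leg and taking the cheapest ordering (D → L → Q → H) gives a lower bound of 1 + 1 + 4 = 6 moves.
A route of 6 moves achieves this: D → L → Q → K → J → B → H.
Since 6 matches the lower bound, it is optimal.

6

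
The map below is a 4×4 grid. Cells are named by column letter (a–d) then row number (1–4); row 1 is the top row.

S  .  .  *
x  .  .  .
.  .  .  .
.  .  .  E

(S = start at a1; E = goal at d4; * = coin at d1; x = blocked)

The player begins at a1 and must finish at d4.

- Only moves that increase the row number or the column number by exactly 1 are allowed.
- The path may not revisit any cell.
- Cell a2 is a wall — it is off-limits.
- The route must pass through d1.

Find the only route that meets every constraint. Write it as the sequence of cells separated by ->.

a1 -> b1 -> c1 -> d1 -> d2 -> d3 -> d4

Moves only go right or down, so the column and row indices never decrease.
Route from a1: 3× right (reaching d1), 3× down (reaching d4) — 6 moves in all.
Check: all required cells visited.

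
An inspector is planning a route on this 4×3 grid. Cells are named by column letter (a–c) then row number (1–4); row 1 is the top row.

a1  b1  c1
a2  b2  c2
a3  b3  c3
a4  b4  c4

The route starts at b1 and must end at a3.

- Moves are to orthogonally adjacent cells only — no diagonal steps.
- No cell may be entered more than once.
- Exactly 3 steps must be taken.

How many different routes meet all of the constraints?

3

Need simple routes of exactly 3 moves from b1 to a3 (Manhattan distance 3, so 0 moves are spent on a detour and 0 undoing it).
Enumerating: b1 b2 b3 a3 | b1 b2 a2 a3 | b1 a1 a2 a3.
That gives 3 routes.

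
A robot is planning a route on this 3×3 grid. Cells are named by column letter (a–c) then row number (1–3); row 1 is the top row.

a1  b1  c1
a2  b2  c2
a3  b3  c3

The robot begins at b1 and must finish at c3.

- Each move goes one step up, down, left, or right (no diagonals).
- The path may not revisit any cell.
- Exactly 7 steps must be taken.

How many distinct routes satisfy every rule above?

2

Need simple routes of exactly 7 moves from b1 to c3 (Manhattan distance 3, so 2 moves are spent on a detour and 2 undoing it).
Enumerating: b1 a1 a2 a3 b3 b2 c2 c3 | b1 c1 c2 b2 a2 a3 b3 c3.
That gives 2 routes.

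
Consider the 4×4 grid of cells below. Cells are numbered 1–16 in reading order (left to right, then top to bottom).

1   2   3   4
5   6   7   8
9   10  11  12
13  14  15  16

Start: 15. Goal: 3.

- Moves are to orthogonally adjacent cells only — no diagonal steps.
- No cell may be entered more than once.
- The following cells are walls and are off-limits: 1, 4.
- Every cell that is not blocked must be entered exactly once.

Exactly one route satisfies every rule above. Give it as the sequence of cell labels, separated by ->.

15 -> 16 -> 12 -> 8 -> 7 -> 11 -> 10 -> 14 -> 13 -> 9 -> 5 -> 6 -> 2 -> 3

Need to visit all 14 open cells exactly once, starting at 15 and ending at 3.
Route from 15: right 1 to 16, up 2 to 8, left 1 to 7, down 1 to 11, left 1 to 10, down 1 to 14, left 1 to 13, up 2 to 5, right 1 to 6, up 1 to 2, right 1 to 3 — 13 moves in all.
Check: all 14 open cells covered.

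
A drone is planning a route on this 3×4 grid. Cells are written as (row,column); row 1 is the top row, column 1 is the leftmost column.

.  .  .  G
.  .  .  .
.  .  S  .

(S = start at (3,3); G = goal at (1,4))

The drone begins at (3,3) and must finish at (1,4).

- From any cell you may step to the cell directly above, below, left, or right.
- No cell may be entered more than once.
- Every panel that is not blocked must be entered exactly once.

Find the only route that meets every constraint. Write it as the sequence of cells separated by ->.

Need to visit all 12 open cells exactly once, starting at (3,3) and ending at (1,4).
Cell (3,1) has only two open neighbours ((2,1) and (3,2)), so the path must pass straight through it: one of those is the cell it's entered from and the other is where it exits.
Route from (3,3): right to (3,4), up to (2,4), 2× left (reaching (2,2)), down to (3,2), left to (3,1), 2× up (reaching (1,1)), 3× right (reaching (1,4)) — 11 moves in all.
Check: all 12 open cells covered.

(3,3) -> (3,4) -> (2,4) -> (2,3) -> (2,2) -> (3,2) -> (3,1) -> (2,1) -> (1,1) -> (1,2) -> (1,3) -> (1,4)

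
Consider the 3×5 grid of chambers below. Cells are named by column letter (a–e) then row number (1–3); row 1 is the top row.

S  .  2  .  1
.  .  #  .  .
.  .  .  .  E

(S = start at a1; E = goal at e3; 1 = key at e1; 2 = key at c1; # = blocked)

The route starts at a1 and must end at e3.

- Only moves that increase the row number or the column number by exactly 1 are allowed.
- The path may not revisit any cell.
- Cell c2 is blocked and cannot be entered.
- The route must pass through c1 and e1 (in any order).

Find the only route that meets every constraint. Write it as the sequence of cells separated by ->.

Moves only go right or down, so the column and row indices never decrease.
Route from a1: right 4 to e1, down 2 to e3 — 6 moves in all.
Check: all required cells visited.

a1 -> b1 -> c1 -> d1 -> e1 -> e2 -> e3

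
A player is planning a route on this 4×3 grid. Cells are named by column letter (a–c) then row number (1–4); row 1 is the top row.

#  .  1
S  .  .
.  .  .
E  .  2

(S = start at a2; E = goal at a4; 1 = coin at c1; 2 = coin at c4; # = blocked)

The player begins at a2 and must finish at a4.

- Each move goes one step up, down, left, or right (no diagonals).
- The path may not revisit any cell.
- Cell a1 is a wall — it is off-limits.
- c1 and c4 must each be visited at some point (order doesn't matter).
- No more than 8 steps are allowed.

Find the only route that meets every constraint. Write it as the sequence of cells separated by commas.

The budget equals the shortest possible length, so every move has to be on a shortest route through the required cells.
Route from a2: right 1 to b2, up 1 to b1, right 1 to c1, down 3 to c4, left 2 to a4 — 8 moves in all.
Check: all required cells visited; 8 ≤ 8 moves.

a2, b2, b1, c1, c2, c3, c4, b4, a4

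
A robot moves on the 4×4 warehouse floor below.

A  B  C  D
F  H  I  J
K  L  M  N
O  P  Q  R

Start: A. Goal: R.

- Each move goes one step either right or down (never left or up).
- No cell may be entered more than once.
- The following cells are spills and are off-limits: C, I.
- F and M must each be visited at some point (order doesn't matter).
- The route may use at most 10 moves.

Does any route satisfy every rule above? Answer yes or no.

One route that works: A → F → K → L → M → Q → R.

yes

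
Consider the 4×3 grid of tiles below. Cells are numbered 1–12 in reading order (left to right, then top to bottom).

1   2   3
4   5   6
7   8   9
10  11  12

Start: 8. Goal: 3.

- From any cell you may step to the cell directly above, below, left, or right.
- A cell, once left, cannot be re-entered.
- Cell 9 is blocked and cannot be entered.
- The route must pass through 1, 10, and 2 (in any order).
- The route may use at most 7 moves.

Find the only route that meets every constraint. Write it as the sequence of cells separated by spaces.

8 11 10 7 4 1 2 3

Any route must reach 1, 10, and 2 and still end at 3 within 7 moves, so the order of the required stops is forced.
Route from 8: down to 11, left to 10, 3× up (reaching 1), 2× right (reaching 3) — 7 moves in all.
Check: all required cells visited; 7 ≤ 7 moves.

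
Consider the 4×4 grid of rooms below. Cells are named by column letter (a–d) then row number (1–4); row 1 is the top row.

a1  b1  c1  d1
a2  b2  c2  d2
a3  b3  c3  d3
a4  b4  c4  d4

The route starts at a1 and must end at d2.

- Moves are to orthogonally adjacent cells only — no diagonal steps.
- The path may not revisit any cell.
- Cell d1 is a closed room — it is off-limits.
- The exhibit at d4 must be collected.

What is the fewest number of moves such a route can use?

8

Any route passes through d4 somewhere between a1 and d2. Summing Manhattan distances along the two legs (a1 → d4 → d2) gives a lower bound of 6 + 2 = 8 moves.
A route of 8 moves achieves this: a1 → a2 → a3 → a4 → b4 → c4 → d4 → d3 → d2.
Since 8 matches the lower bound, it is optimal.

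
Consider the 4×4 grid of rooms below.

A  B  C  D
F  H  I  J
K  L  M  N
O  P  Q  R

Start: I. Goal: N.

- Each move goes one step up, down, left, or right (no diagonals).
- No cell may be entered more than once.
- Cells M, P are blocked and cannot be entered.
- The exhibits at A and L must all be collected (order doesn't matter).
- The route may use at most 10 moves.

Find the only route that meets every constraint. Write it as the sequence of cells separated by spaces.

The budget equals the shortest possible length, so every move has to be on a shortest route through the required cells.
Route from I: left to H, down to L, left to K, 2× up (reaching A), 3× right (reaching D), 2× down (reaching N) — 10 moves in all.
Check: all required cells visited; 10 ≤ 10 moves.

I H L K F A B C D J N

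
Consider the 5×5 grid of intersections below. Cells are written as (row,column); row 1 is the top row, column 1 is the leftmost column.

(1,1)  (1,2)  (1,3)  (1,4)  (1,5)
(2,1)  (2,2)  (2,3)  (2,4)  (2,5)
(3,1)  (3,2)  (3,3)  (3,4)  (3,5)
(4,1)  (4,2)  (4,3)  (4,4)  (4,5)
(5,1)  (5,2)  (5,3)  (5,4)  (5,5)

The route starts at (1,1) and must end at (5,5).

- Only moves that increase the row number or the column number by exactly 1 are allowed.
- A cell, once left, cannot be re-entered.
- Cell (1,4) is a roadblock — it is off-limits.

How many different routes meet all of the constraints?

65

A right/down-only route from (1,1) to (5,5) makes exactly 4 down-moves and 4 right-moves in some order.
With no other constraints that would be C(8,4) = 70 routes.
Subtract routes through each blocked cell (inclusion–exclusion for overlaps): − through (1,4): 5 → 65.
That gives 65 routes.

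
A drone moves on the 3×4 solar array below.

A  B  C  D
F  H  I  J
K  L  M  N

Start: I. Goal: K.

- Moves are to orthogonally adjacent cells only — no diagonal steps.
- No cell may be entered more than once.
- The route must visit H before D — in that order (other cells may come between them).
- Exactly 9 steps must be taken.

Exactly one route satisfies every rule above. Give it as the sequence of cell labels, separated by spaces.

The waypoints must appear in the order H, D, with no cell reused.
Route from I: left 1 to H, up 1 to B, right 2 to D, down 2 to N, left 3 to K — 9 moves in all.
Check: order respected (H at step 1, D at step 4); 9 moves as required.

I H B C D J N M L K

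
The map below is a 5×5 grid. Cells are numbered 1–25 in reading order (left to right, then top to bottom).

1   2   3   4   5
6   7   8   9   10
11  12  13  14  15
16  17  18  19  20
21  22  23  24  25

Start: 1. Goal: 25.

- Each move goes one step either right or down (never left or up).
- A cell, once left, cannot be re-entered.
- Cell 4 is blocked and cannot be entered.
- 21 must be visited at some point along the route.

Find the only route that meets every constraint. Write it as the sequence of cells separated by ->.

Moves only go right or down, so the column and row indices never decrease.
Route from 1: 4× down (reaching 21), 4× right (reaching 25) — 8 moves in all.
Check: all required cells visited.

1 -> 6 -> 11 -> 16 -> 21 -> 22 -> 23 -> 24 -> 25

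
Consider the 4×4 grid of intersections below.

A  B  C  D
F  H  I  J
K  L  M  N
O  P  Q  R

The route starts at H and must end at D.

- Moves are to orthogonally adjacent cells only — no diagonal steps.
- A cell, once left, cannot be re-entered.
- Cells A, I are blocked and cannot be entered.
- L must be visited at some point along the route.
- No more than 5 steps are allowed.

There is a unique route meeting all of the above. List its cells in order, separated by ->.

H -> L -> M -> N -> J -> D

The budget equals the shortest possible length, so every move has to be on a shortest route through the required cells.
Route from H: down 1 to L, right 2 to N, up 2 to D — 5 moves in all.
Check: all required cells visited; 5 ≤ 5 moves.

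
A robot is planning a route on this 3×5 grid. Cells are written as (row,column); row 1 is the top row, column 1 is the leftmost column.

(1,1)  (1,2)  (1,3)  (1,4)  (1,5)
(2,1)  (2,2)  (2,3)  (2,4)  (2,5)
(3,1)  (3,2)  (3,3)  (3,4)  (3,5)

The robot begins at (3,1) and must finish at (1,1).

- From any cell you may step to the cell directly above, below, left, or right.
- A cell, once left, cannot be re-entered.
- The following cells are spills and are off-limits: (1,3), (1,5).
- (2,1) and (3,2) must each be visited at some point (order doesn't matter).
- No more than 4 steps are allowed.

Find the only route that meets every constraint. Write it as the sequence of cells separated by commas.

(3,1), (3,2), (2,2), (2,1), (1,1)

The 4-move cap with required stops at (2,1), (3,2) leaves no slack for detours.
Route from (3,1): right to (3,2), up to (2,2), left to (2,1), up to (1,1) — 4 moves in all.
Check: all required cells visited; 4 ≤ 4 moves.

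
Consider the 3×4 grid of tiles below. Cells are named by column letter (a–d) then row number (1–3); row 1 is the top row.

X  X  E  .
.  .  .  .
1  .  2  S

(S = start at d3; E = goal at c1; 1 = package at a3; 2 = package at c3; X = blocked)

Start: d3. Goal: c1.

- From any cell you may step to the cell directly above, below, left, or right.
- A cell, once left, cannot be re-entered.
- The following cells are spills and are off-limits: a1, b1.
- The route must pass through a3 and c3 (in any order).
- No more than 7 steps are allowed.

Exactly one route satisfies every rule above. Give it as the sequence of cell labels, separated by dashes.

d3 - c3 - b3 - a3 - a2 - b2 - c2 - c1

Any route must reach a3 and c3 and still end at c1 within 7 moves, so the order of the required stops is forced.
Route from d3: left 3 to a3, up 1 to a2, right 2 to c2, up 1 to c1 — 7 moves in all.
Check: all required cells visited; 7 ≤ 7 moves.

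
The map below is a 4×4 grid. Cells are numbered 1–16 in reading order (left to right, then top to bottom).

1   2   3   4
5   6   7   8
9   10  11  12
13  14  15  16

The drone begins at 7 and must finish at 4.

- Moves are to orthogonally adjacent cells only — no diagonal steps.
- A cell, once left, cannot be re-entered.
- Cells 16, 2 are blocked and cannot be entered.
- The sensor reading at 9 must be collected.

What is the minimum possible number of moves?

Any route passes through 9 somewhere between 7 and 4. Summing Manhattan distances along the two legs (7 → 9 → 4) gives a lower bound of 3 + 5 = 8 moves.
A route of 8 moves achieves this: 7 → 6 → 5 → 9 → 10 → 11 → 12 → 8 → 4.
Since 8 matches the lower bound, it is optimal.

8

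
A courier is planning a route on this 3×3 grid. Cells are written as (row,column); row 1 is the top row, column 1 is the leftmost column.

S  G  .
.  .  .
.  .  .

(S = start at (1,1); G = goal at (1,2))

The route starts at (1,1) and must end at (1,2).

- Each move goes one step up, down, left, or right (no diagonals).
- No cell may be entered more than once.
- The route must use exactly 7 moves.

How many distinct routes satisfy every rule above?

Need simple routes of exactly 7 moves from (1,1) to (1,2) (Manhattan distance 1, so 3 moves are spent on a detour and 3 undoing it).
Enumerating: (1,1) (2,1) (3,1) (3,2) (2,2) (2,3) (1,3) (1,2) | (1,1) (2,1) (3,1) (3,2) (3,3) (2,3) (1,3) (1,2) | (1,1) (2,1) (3,1) (3,2) (3,3) (2,3) (2,2) (1,2) | (1,1) (2,1) (2,2) (3,2) (3,3) (2,3) (1,3) (1,2).
That gives 4 routes.

4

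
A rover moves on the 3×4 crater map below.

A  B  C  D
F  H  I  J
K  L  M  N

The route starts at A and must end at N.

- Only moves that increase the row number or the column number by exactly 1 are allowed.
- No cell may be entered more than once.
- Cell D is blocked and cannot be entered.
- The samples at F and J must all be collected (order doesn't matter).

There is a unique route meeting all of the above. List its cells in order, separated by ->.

A -> F -> H -> I -> J -> N

Moves only go right or down, so the column and row indices never decrease.
Route from A: down to F, 3× right (reaching J), down to N — 5 moves in all.
Check: all required cells visited.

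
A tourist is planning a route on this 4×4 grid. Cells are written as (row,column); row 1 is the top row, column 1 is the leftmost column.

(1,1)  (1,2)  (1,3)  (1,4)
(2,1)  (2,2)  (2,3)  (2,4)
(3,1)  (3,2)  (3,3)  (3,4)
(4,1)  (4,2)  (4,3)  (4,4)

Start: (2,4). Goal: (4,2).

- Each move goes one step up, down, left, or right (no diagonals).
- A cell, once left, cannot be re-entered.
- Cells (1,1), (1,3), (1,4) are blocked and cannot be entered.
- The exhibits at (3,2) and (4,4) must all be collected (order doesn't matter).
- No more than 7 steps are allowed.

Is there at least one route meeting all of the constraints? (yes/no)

yes

One route that works: (2,4) → (3,4) → (4,4) → (4,3) → (3,3) → (3,2) → (4,2).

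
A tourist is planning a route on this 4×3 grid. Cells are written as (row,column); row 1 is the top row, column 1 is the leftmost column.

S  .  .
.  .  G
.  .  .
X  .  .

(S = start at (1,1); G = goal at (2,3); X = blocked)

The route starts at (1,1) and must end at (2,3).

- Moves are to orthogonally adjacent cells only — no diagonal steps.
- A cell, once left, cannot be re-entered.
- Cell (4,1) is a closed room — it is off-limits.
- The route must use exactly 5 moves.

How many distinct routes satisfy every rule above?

5

Need simple routes of exactly 5 moves from (1,1) to (2,3) (Manhattan distance 3, so 1 moves are spent on a detour and 1 undoing it).
Enumerating: (1,1) (2,1) (3,1) (3,2) (2,2) (2,3) | (1,1) (2,1) (3,1) (3,2) (3,3) (2,3) | (1,1) (2,1) (2,2) (1,2) (1,3) (2,3) | (1,1) (2,1) (2,2) (3,2) (3,3) (2,3) | (1,1) (1,2) (2,2) (3,2) (3,3) (2,3).
That gives 5 routes.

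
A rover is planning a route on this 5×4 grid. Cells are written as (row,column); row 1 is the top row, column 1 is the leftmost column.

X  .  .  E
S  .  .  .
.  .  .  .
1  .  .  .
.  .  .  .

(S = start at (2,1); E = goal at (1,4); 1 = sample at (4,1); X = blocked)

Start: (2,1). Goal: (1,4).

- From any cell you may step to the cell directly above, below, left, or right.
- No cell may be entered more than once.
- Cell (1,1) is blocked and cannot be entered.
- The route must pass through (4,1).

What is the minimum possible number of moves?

Any route passes through (4,1) somewhere between (2,1) and (1,4). Summing Manhattan distances along the two legs ((2,1) → (4,1) → (1,4)) gives a lower bound of 2 + 6 = 8 moves.
A route of 8 moves achieves this: (2,1) → (3,1) → (4,1) → (4,2) → (3,2) → (2,2) → (1,2) → (1,3) → (1,4).
Since 8 matches the lower bound, it is optimal.

8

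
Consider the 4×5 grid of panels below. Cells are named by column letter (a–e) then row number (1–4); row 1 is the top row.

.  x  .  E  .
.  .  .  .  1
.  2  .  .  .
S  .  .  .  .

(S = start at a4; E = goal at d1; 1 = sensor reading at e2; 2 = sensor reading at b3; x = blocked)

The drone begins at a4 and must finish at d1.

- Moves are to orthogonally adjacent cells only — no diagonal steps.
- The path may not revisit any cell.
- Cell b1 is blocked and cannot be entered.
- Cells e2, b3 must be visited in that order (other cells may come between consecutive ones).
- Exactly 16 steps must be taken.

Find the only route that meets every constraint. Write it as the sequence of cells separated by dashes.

The waypoints must appear in the order e2, b3, with no cell reused.
Route from a4: right 4 to e4, up 2 to e2, left 1 to d2, down 1 to d3, left 3 to a3, up 1 to a2, right 2 to c2, up 1 to c1, right 1 to d1 — 16 moves in all.
Check: order respected (1 at step 6, 2 at step 10); 16 moves as required.

a4 - b4 - c4 - d4 - e4 - e3 - e2 - d2 - d3 - c3 - b3 - a3 - a2 - b2 - c2 - c1 - d1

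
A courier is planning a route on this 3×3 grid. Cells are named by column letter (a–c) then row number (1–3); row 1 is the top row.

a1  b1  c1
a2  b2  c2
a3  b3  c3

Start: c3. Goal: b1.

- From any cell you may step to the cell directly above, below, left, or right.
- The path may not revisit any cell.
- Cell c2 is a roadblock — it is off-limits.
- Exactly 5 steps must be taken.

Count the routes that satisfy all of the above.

3

Need simple routes of exactly 5 moves from c3 to b1 (Manhattan distance 3, so 1 moves are spent on a detour and 1 undoing it).
Enumerating: c3 b3 b2 a2 a1 b1 | c3 b3 a3 a2 a1 b1 | c3 b3 a3 a2 b2 b1.
That gives 3 routes.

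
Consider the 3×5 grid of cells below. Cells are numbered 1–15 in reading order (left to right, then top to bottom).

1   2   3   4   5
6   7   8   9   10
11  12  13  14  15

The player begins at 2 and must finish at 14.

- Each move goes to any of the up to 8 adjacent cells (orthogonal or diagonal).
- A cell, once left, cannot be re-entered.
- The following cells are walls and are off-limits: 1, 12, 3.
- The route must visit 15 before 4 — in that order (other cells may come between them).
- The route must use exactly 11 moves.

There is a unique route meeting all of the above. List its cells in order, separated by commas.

The waypoints must appear in the order 15, 4, with no cell reused.
Route from 2: down-left 1 to 6, down 1 to 11, up-right 1 to 7, down-right 1 to 13, up-right 1 to 9, down-right 1 to 15, up 2 to 5, left 1 to 4, down-left 1 to 8, down-right 1 to 14 — 11 moves in all.
Check: order respected (15 at step 6, 4 at step 9); 11 moves as required.

2, 6, 11, 7, 13, 9, 15, 10, 5, 4, 8, 14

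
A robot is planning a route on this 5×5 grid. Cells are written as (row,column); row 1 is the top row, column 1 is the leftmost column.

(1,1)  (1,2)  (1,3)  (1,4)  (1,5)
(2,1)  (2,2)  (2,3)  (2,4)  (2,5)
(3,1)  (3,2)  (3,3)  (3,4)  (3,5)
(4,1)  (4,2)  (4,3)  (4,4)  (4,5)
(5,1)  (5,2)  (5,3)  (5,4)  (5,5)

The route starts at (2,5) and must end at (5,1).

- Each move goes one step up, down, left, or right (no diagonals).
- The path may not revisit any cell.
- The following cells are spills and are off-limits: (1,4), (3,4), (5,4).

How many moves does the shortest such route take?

The Manhattan distance from (2,5) to (5,1) is |2−5| + |5−1| = 7, so at least 7 moves are needed.
A route of 7 moves achieves this: (2,5) → (3,5) → (4,5) → (4,4) → (4,3) → (5,3) → (5,2) → (5,1).
Since 7 matches the lower bound, it is optimal.

7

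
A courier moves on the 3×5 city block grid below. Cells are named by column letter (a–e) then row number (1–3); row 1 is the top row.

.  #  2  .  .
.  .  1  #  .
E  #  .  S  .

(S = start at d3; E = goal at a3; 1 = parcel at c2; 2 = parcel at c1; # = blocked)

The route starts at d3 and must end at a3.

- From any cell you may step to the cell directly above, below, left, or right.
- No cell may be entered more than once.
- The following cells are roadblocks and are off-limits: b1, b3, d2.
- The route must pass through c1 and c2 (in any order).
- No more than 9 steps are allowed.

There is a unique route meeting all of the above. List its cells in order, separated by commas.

Any route must reach c1 and c2 and still end at a3 within 9 moves, so the order of the required stops is forced.
Route from d3: right 1 to e3, up 2 to e1, left 2 to c1, down 1 to c2, left 2 to a2, down 1 to a3 — 9 moves in all.
Check: all required cells visited; 9 ≤ 9 moves.

d3, e3, e2, e1, d1, c1, c2, b2, a2, a3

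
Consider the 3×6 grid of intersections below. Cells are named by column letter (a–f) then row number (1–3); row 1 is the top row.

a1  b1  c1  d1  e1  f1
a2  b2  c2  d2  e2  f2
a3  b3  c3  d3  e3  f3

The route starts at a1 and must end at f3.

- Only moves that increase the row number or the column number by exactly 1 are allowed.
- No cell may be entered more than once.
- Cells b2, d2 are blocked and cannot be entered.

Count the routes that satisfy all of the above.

5

A right/down-only route from a1 to f3 makes exactly 2 down-moves and 5 right-moves in some order.
With no other constraints that would be C(7,2) = 21 routes.
Subtract routes through each blocked cell (inclusion–exclusion for overlaps): − through b2: 10 − through d2: 12 + through b2&d2: 6 → 5.
That gives 5 routes.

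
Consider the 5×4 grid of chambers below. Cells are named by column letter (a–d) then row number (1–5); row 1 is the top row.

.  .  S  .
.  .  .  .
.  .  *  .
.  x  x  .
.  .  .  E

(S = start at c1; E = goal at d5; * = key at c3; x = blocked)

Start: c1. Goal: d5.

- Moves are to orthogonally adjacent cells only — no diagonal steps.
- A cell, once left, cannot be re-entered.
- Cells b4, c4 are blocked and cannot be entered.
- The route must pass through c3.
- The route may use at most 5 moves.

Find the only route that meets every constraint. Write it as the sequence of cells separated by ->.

c1 -> c2 -> c3 -> d3 -> d4 -> d5

Any route must reach c3 and still end at d5 within 5 moves, so the order of the required stops is forced.
Route from c1: 2× down (reaching c3), right to d3, 2× down (reaching d5) — 5 moves in all.
Check: all required cells visited; 5 ≤ 5 moves.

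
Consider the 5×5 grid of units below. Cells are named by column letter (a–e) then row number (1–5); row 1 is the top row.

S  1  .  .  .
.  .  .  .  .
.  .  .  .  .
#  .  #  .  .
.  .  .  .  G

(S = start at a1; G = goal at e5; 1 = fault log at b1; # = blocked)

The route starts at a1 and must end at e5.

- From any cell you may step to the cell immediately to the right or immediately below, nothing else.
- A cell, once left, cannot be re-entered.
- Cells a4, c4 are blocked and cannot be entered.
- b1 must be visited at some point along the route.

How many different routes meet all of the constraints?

23

A right/down-only route from a1 to e5 makes exactly 4 down-moves and 4 right-moves in some order.
With no other constraints that would be C(8,4) = 70 routes.
Split at b1 and multiply the segment counts (each segment already excludes blocked cells): a1→b1: 1; b1→e5: 23; product = 23.
That gives 23 routes.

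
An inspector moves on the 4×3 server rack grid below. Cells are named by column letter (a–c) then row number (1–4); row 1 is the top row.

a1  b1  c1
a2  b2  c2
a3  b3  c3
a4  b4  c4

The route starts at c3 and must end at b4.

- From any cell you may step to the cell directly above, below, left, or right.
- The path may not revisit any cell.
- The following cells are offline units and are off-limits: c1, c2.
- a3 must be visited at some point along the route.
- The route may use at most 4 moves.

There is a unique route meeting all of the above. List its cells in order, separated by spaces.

The budget equals the shortest possible length, so every move has to be on a shortest route through the required cells.
Route from c3: 2× left (reaching a3), down to a4, right to b4 — 4 moves in all.
Check: all required cells visited; 4 ≤ 4 moves.

c3 b3 a3 a4 b4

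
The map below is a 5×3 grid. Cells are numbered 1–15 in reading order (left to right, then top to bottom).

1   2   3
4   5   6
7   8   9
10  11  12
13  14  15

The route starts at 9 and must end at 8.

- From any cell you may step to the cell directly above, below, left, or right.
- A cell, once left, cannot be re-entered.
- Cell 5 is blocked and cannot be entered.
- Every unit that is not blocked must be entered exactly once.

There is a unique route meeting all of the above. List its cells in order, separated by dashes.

9 - 6 - 3 - 2 - 1 - 4 - 7 - 10 - 13 - 14 - 15 - 12 - 11 - 8

Need to visit all 14 open cells exactly once, starting at 9 and ending at 8.
Route from 9: up 2 to 3, left 2 to 1, down 4 to 13, right 2 to 15, up 1 to 12, left 1 to 11, up 1 to 8 — 13 moves in all.
Check: all 14 open cells covered.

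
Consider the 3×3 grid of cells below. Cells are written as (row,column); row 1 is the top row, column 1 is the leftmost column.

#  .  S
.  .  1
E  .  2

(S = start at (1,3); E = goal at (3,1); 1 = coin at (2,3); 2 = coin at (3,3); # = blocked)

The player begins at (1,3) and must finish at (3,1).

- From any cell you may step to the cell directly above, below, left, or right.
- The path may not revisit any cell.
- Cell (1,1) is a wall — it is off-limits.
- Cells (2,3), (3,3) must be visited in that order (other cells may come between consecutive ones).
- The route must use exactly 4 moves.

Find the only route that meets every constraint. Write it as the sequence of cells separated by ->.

(1,3) -> (2,3) -> (3,3) -> (3,2) -> (3,1)

The waypoints must appear in the order (2,3), (3,3), with no cell reused.
Route from (1,3): 2× down (reaching (3,3)), 2× left (reaching (3,1)) — 4 moves in all.
Check: order respected (1 at step 1, 2 at step 2); 4 moves as required.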